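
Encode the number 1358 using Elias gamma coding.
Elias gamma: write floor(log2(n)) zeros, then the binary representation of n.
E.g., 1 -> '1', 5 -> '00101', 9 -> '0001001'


num_bits = floor(log2(1358)) + 1 = 11
leading_zeros = num_bits - 1 = 10
binary(1358) = 10101001110

Elias gamma(1358) = '0000000000' + '10101001110' = 000000000010101001110 (21 bits)


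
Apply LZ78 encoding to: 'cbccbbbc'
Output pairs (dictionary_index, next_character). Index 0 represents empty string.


LZ78 encoding steps:
Dictionary: {0: ''}
Step 1: w='' (idx 0), next='c' -> output (0, 'c'), add 'c' as idx 1
Step 2: w='' (idx 0), next='b' -> output (0, 'b'), add 'b' as idx 2
Step 3: w='c' (idx 1), next='c' -> output (1, 'c'), add 'cc' as idx 3
Step 4: w='b' (idx 2), next='b' -> output (2, 'b'), add 'bb' as idx 4
Step 5: w='b' (idx 2), next='c' -> output (2, 'c'), add 'bc' as idx 5


Encoded: [(0, 'c'), (0, 'b'), (1, 'c'), (2, 'b'), (2, 'c')]


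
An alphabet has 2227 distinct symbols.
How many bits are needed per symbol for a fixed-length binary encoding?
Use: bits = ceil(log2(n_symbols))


log2(2227) = 11.1209
Bracket: 2^11 = 2048 < 2227 <= 2^12 = 4096
So ceil(log2(2227)) = 12

bits = ceil(log2(2227)) = ceil(11.1209) = 12 bits


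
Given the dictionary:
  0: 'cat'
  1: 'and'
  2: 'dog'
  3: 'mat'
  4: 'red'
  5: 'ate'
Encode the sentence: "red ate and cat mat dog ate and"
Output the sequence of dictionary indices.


Look up each word in the dictionary:
  'red' -> 4
  'ate' -> 5
  'and' -> 1
  'cat' -> 0
  'mat' -> 3
  'dog' -> 2
  'ate' -> 5
  'and' -> 1

Encoded: [4, 5, 1, 0, 3, 2, 5, 1]


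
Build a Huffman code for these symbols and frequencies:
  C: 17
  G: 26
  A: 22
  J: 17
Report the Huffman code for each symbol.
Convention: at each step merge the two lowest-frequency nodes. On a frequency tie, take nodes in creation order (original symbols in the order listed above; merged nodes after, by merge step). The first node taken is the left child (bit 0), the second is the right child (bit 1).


Huffman tree construction:
Step 1: Merge C(17) + J(17) = 34
Step 2: Merge A(22) + G(26) = 48
Step 3: Merge (C+J)(34) + (A+G)(48) = 82
Read each symbol's code off the tree from the root (left child = 0, right child = 1).

Codes:
  C: 00 (length 2)
  G: 11 (length 2)
  A: 10 (length 2)
  J: 01 (length 2)
Average code length: 164/82 = 2.0000 bits/symbol


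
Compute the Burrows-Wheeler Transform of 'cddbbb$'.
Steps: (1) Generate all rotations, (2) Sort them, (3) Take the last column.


Rotations (sorted):
  0: $cddbbb -> last char: b
  1: b$cddbb -> last char: b
  2: bb$cddb -> last char: b
  3: bbb$cdd -> last char: d
  4: cddbbb$ -> last char: $
  5: dbbb$cd -> last char: d
  6: ddbbb$c -> last char: c


BWT = bbbd$dc


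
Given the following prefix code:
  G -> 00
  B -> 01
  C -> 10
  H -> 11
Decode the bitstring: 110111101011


Decoding step by step:
Bits 11 -> H
Bits 01 -> B
Bits 11 -> H
Bits 10 -> C
Bits 10 -> C
Bits 11 -> H


Decoded message: HBHCCH


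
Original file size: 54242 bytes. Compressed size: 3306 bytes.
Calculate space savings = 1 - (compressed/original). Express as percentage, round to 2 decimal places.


ratio = compressed/original = 3306/54242 = 0.060949
savings = 1 - ratio = 1 - 0.060949 = 0.939051
as a percentage: 0.939051 * 100 = 93.91%

Space savings = 1 - 3306/54242 = 93.91%


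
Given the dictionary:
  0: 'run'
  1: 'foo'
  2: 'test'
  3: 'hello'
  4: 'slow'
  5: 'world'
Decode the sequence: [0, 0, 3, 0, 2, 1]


Look up each index in the dictionary:
  0 -> 'run'
  0 -> 'run'
  3 -> 'hello'
  0 -> 'run'
  2 -> 'test'
  1 -> 'foo'

Decoded: "run run hello run test foo"


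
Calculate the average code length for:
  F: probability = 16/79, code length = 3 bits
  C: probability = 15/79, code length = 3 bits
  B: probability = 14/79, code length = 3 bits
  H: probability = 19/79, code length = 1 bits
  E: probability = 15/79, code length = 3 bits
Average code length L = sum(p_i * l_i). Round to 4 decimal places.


Weighted contributions p_i * l_i:
  F: (16/79) * 3 = 48/79
  C: (15/79) * 3 = 45/79
  B: (14/79) * 3 = 42/79
  H: (19/79) * 1 = 19/79
  E: (15/79) * 3 = 45/79
Sum = (48 + 45 + 42 + 19 + 45)/79 = 199/79

L = 199/79 = 2.5190 bits/symbol


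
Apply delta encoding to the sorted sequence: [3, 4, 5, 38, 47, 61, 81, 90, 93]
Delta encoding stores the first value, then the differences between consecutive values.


First value: 3
Deltas:
  4 - 3 = 1
  5 - 4 = 1
  38 - 5 = 33
  47 - 38 = 9
  61 - 47 = 14
  81 - 61 = 20
  90 - 81 = 9
  93 - 90 = 3


Delta encoded: [3, 1, 1, 33, 9, 14, 20, 9, 3]


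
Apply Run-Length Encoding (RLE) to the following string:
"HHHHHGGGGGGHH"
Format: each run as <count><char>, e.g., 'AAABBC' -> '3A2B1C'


Scanning runs left to right:
  i=0: run of 'H' x 5 -> '5H'
  i=5: run of 'G' x 6 -> '6G'
  i=11: run of 'H' x 2 -> '2H'

RLE = 5H6G2H


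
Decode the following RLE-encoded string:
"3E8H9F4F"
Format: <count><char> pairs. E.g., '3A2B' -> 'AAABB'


Expanding each <count><char> pair:
  3E -> 'EEE'
  8H -> 'HHHHHHHH'
  9F -> 'FFFFFFFFF'
  4F -> 'FFFF'

Decoded = EEEHHHHHHHHFFFFFFFFFFFFF


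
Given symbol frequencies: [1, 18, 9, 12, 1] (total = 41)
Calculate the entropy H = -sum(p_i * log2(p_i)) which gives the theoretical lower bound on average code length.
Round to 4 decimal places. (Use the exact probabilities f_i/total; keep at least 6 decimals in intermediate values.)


Per-symbol terms -p_i * log2(p_i) with p_i = f_i/41:
  p = 1/41 = 0.024390: log2(p) = -5.357552, -p*log2(p) = 0.130672
  p = 18/41 = 0.439024: log2(p) = -1.187627, -p*log2(p) = 0.521397
  p = 9/41 = 0.219512: log2(p) = -2.187627, -p*log2(p) = 0.480211
  p = 12/41 = 0.292683: log2(p) = -1.772590, -p*log2(p) = 0.518807
  p = 1/41 = 0.024390: log2(p) = -5.357552, -p*log2(p) = 0.130672
H = 0.130672 + 0.521397 + 0.480211 + 0.518807 + 0.130672 = 1.781759

H = 1.7818 bits/symbol


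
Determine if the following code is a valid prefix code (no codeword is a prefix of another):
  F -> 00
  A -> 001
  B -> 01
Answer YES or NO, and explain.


Checking each pair (does one codeword prefix another?):
  F='00' vs A='001': prefix -- VIOLATION

NO -- this is NOT a valid prefix code. F (00) is a prefix of A (001).


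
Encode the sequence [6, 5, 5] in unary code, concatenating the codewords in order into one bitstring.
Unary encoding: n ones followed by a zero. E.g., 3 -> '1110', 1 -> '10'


Encode each number as n ones followed by a terminating 0:
  6 -> 1111110 (7 bits)
  5 -> 111110 (6 bits)
  5 -> 111110 (6 bits)
Total length = 7 + 6 + 6 = 19 bits.

Unary([6, 5, 5]) = 1111110111110111110 (19 bits)


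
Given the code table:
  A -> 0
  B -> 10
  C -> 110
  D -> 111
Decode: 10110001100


Decoding:
10 -> B
110 -> C
0 -> A
0 -> A
110 -> C
0 -> A


Result: BCAACA


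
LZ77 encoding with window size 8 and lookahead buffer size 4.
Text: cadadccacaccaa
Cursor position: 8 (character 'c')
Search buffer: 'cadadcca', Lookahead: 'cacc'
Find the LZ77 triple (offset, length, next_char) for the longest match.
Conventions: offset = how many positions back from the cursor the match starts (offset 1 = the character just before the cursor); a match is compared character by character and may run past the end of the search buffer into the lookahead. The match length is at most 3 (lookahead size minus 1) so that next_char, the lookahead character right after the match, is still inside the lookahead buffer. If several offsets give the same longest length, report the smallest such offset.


Try each offset into the search buffer:
  offset=1 (pos 7, char 'a'): match length 0
  offset=2 (pos 6, char 'c'): match length 3
  offset=3 (pos 5, char 'c'): match length 1
  offset=4 (pos 4, char 'd'): match length 0
  offset=5 (pos 3, char 'a'): match length 0
  offset=6 (pos 2, char 'd'): match length 0
  offset=7 (pos 1, char 'a'): match length 0
  offset=8 (pos 0, char 'c'): match length 2
Longest match has length 3 at offset 2.
next_char = character at position 8 + 3 = 11 -> 'c'

Best match: offset=2, length=3 (matching 'cac' starting at position 6)
LZ77 triple: (2, 3, 'c')


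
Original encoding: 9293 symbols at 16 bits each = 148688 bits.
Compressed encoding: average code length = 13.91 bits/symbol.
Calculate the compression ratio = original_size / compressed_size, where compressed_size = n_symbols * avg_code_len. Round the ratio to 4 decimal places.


original_size = n_symbols * orig_bits = 9293 * 16 = 148688 bits
compressed_size = n_symbols * avg_code_len = 9293 * 13.91 = 129265.63 bits
ratio = original_size / compressed_size = 148688 / 129265.63 = 1.1503

Compression ratio = 1.1503


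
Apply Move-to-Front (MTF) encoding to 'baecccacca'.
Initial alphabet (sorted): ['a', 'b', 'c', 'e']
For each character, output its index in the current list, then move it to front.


MTF encoding:
'b': index 1 in ['a', 'b', 'c', 'e'] -> ['b', 'a', 'c', 'e']
'a': index 1 in ['b', 'a', 'c', 'e'] -> ['a', 'b', 'c', 'e']
'e': index 3 in ['a', 'b', 'c', 'e'] -> ['e', 'a', 'b', 'c']
'c': index 3 in ['e', 'a', 'b', 'c'] -> ['c', 'e', 'a', 'b']
'c': index 0 in ['c', 'e', 'a', 'b'] -> ['c', 'e', 'a', 'b']
'c': index 0 in ['c', 'e', 'a', 'b'] -> ['c', 'e', 'a', 'b']
'a': index 2 in ['c', 'e', 'a', 'b'] -> ['a', 'c', 'e', 'b']
'c': index 1 in ['a', 'c', 'e', 'b'] -> ['c', 'a', 'e', 'b']
'c': index 0 in ['c', 'a', 'e', 'b'] -> ['c', 'a', 'e', 'b']
'a': index 1 in ['c', 'a', 'e', 'b'] -> ['a', 'c', 'e', 'b']


Output: [1, 1, 3, 3, 0, 0, 2, 1, 0, 1]


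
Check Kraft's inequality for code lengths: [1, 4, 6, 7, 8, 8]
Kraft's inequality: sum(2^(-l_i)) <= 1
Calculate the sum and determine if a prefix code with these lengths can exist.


Sum = 2^(-1) + 2^(-4) + 2^(-6) + 2^(-7) + 2^(-8) + 2^(-8)
    = 0.5 + 0.0625 + 0.015625 + 0.0078125 + 0.00390625 + 0.00390625
    = 152/256 = 0.59375
Since 0.59375 <= 1, Kraft's inequality IS satisfied.
A prefix code with these lengths CAN exist.

Kraft sum = 0.59375. Satisfied.


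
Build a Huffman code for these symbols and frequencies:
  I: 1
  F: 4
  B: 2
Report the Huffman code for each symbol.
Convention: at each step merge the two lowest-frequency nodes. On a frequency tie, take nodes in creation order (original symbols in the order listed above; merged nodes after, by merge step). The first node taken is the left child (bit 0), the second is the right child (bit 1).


Huffman tree construction:
Step 1: Merge I(1) + B(2) = 3
Step 2: Merge (I+B)(3) + F(4) = 7
Read each symbol's code off the tree from the root (left child = 0, right child = 1).

Codes:
  I: 00 (length 2)
  F: 1 (length 1)
  B: 01 (length 2)
Average code length: 10/7 = 1.4286 bits/symbol


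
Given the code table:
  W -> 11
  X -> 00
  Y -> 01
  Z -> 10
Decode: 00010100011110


Decoding:
00 -> X
01 -> Y
01 -> Y
00 -> X
01 -> Y
11 -> W
10 -> Z


Result: XYYXYWZ


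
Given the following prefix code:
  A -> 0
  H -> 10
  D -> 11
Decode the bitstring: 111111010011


Decoding step by step:
Bits 11 -> D
Bits 11 -> D
Bits 11 -> D
Bits 0 -> A
Bits 10 -> H
Bits 0 -> A
Bits 11 -> D


Decoded message: DDDAHAD


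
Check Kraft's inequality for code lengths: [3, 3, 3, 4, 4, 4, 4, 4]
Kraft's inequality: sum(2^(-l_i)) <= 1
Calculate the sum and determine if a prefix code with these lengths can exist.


Sum = 2^(-3) + 2^(-3) + 2^(-3) + 2^(-4) + 2^(-4) + 2^(-4) + 2^(-4) + 2^(-4)
    = 0.125 + 0.125 + 0.125 + 0.0625 + 0.0625 + 0.0625 + 0.0625 + 0.0625
    = 11/16 = 0.6875
Since 0.6875 <= 1, Kraft's inequality IS satisfied.
A prefix code with these lengths CAN exist.

Kraft sum = 0.6875. Satisfied.


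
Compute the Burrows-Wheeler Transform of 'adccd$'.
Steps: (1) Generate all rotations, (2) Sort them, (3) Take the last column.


Rotations (sorted):
  0: $adccd -> last char: d
  1: adccd$ -> last char: $
  2: ccd$ad -> last char: d
  3: cd$adc -> last char: c
  4: d$adcc -> last char: c
  5: dccd$a -> last char: a


BWT = d$dcca


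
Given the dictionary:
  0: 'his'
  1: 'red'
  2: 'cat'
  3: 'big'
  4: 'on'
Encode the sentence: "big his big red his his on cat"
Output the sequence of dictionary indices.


Look up each word in the dictionary:
  'big' -> 3
  'his' -> 0
  'big' -> 3
  'red' -> 1
  'his' -> 0
  'his' -> 0
  'on' -> 4
  'cat' -> 2

Encoded: [3, 0, 3, 1, 0, 0, 4, 2]


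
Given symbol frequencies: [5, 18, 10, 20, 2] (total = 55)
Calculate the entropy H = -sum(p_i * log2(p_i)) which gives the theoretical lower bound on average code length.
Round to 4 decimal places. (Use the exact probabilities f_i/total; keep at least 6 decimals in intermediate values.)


Per-symbol terms -p_i * log2(p_i) with p_i = f_i/55:
  p = 5/55 = 0.090909: log2(p) = -3.459432, -p*log2(p) = 0.314494
  p = 18/55 = 0.327273: log2(p) = -1.611435, -p*log2(p) = 0.527379
  p = 10/55 = 0.181818: log2(p) = -2.459432, -p*log2(p) = 0.447169
  p = 20/55 = 0.363636: log2(p) = -1.459432, -p*log2(p) = 0.530702
  p = 2/55 = 0.036364: log2(p) = -4.781360, -p*log2(p) = 0.173868
H = 0.314494 + 0.527379 + 0.447169 + 0.530702 + 0.173868 = 1.993612

H = 1.9936 bits/symbol


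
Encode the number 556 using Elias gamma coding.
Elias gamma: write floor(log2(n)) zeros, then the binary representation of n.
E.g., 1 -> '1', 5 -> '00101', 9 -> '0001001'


num_bits = floor(log2(556)) + 1 = 10
leading_zeros = num_bits - 1 = 9
binary(556) = 1000101100

Elias gamma(556) = '000000000' + '1000101100' = 0000000001000101100 (19 bits)


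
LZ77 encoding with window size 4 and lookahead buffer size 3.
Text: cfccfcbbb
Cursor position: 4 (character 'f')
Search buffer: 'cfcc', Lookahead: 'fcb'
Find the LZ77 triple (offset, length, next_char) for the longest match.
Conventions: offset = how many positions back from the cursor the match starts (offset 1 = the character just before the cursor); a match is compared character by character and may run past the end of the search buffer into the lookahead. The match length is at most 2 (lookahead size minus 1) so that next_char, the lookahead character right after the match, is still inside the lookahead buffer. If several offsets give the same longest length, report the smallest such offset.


Try each offset into the search buffer:
  offset=1 (pos 3, char 'c'): match length 0
  offset=2 (pos 2, char 'c'): match length 0
  offset=3 (pos 1, char 'f'): match length 2
  offset=4 (pos 0, char 'c'): match length 0
Longest match has length 2 at offset 3.
next_char = character at position 4 + 2 = 6 -> 'b'

Best match: offset=3, length=2 (matching 'fc' starting at position 1)
LZ77 triple: (3, 2, 'b')


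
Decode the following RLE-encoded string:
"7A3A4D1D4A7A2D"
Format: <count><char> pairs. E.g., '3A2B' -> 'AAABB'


Expanding each <count><char> pair:
  7A -> 'AAAAAAA'
  3A -> 'AAA'
  4D -> 'DDDD'
  1D -> 'D'
  4A -> 'AAAA'
  7A -> 'AAAAAAA'
  2D -> 'DD'

Decoded = AAAAAAAAAADDDDDAAAAAAAAAAADD


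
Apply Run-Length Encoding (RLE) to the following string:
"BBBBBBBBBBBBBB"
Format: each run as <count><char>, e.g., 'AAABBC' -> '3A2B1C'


Scanning runs left to right:
  i=0: run of 'B' x 14 -> '14B'

RLE = 14B


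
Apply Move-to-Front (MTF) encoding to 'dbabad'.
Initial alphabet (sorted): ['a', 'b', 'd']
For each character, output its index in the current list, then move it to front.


MTF encoding:
'd': index 2 in ['a', 'b', 'd'] -> ['d', 'a', 'b']
'b': index 2 in ['d', 'a', 'b'] -> ['b', 'd', 'a']
'a': index 2 in ['b', 'd', 'a'] -> ['a', 'b', 'd']
'b': index 1 in ['a', 'b', 'd'] -> ['b', 'a', 'd']
'a': index 1 in ['b', 'a', 'd'] -> ['a', 'b', 'd']
'd': index 2 in ['a', 'b', 'd'] -> ['d', 'a', 'b']


Output: [2, 2, 2, 1, 1, 2]


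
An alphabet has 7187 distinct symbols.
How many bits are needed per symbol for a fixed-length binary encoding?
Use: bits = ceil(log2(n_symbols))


log2(7187) = 12.8112
Bracket: 2^12 = 4096 < 7187 <= 2^13 = 8192
So ceil(log2(7187)) = 13

bits = ceil(log2(7187)) = ceil(12.8112) = 13 bits


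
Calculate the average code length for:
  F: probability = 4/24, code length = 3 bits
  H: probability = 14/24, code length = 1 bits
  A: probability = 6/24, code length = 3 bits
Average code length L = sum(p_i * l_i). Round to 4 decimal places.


Weighted contributions p_i * l_i:
  F: (4/24) * 3 = 12/24
  H: (14/24) * 1 = 14/24
  A: (6/24) * 3 = 18/24
Sum = (12 + 14 + 18)/24 = 44/24

L = 44/24 = 1.8333 bits/symbol


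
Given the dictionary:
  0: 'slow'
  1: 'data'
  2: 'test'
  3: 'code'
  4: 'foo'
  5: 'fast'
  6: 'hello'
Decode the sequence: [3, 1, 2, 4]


Look up each index in the dictionary:
  3 -> 'code'
  1 -> 'data'
  2 -> 'test'
  4 -> 'foo'

Decoded: "code data test foo"


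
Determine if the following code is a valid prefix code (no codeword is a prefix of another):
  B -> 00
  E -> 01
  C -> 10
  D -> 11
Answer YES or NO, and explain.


Checking each pair (does one codeword prefix another?):
  B='00' vs E='01': no prefix
  B='00' vs C='10': no prefix
  B='00' vs D='11': no prefix
  E='01' vs B='00': no prefix
  E='01' vs C='10': no prefix
  E='01' vs D='11': no prefix
  C='10' vs B='00': no prefix
  C='10' vs E='01': no prefix
  C='10' vs D='11': no prefix
  D='11' vs B='00': no prefix
  D='11' vs E='01': no prefix
  D='11' vs C='10': no prefix
No violation found over all pairs.

YES -- this is a valid prefix code. No codeword is a prefix of any other codeword.


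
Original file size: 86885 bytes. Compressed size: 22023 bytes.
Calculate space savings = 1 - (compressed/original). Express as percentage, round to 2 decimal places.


ratio = compressed/original = 22023/86885 = 0.253473
savings = 1 - ratio = 1 - 0.253473 = 0.746527
as a percentage: 0.746527 * 100 = 74.65%

Space savings = 1 - 22023/86885 = 74.65%


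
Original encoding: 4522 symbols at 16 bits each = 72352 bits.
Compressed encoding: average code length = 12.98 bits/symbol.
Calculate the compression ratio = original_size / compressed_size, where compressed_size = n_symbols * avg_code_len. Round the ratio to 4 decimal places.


original_size = n_symbols * orig_bits = 4522 * 16 = 72352 bits
compressed_size = n_symbols * avg_code_len = 4522 * 12.98 = 58695.56 bits
ratio = original_size / compressed_size = 72352 / 58695.56 = 1.2327

Compression ratio = 1.2327


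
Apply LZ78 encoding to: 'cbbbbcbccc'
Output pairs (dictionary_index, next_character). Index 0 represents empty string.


LZ78 encoding steps:
Dictionary: {0: ''}
Step 1: w='' (idx 0), next='c' -> output (0, 'c'), add 'c' as idx 1
Step 2: w='' (idx 0), next='b' -> output (0, 'b'), add 'b' as idx 2
Step 3: w='b' (idx 2), next='b' -> output (2, 'b'), add 'bb' as idx 3
Step 4: w='b' (idx 2), next='c' -> output (2, 'c'), add 'bc' as idx 4
Step 5: w='bc' (idx 4), next='c' -> output (4, 'c'), add 'bcc' as idx 5
Step 6: w='c' (idx 1), end of input -> output (1, '')


Encoded: [(0, 'c'), (0, 'b'), (2, 'b'), (2, 'c'), (4, 'c'), (1, '')]


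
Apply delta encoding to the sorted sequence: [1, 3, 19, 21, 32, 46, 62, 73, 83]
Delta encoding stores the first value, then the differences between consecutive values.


First value: 1
Deltas:
  3 - 1 = 2
  19 - 3 = 16
  21 - 19 = 2
  32 - 21 = 11
  46 - 32 = 14
  62 - 46 = 16
  73 - 62 = 11
  83 - 73 = 10


Delta encoded: [1, 2, 16, 2, 11, 14, 16, 11, 10]


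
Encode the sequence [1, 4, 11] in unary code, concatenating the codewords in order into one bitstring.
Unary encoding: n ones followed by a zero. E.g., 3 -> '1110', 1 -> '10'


Encode each number as n ones followed by a terminating 0:
  1 -> 10 (2 bits)
  4 -> 11110 (5 bits)
  11 -> 111111111110 (12 bits)
Total length = 2 + 5 + 12 = 19 bits.

Unary([1, 4, 11]) = 1011110111111111110 (19 bits)


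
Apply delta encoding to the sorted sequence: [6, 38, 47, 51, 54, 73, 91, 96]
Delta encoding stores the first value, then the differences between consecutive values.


First value: 6
Deltas:
  38 - 6 = 32
  47 - 38 = 9
  51 - 47 = 4
  54 - 51 = 3
  73 - 54 = 19
  91 - 73 = 18
  96 - 91 = 5


Delta encoded: [6, 32, 9, 4, 3, 19, 18, 5]


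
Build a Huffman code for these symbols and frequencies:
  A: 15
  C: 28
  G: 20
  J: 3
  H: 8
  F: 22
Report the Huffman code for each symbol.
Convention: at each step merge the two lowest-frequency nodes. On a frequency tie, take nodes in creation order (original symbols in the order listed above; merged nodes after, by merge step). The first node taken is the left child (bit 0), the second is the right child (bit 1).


Huffman tree construction:
Step 1: Merge J(3) + H(8) = 11
Step 2: Merge (J+H)(11) + A(15) = 26
Step 3: Merge G(20) + F(22) = 42
Step 4: Merge ((J+H)+A)(26) + C(28) = 54
Step 5: Merge (G+F)(42) + (((J+H)+A)+C)(54) = 96
Read each symbol's code off the tree from the root (left child = 0, right child = 1).

Codes:
  A: 101 (length 3)
  C: 11 (length 2)
  G: 00 (length 2)
  J: 1000 (length 4)
  H: 1001 (length 4)
  F: 01 (length 2)
Average code length: 229/96 = 2.3854 bits/symbol


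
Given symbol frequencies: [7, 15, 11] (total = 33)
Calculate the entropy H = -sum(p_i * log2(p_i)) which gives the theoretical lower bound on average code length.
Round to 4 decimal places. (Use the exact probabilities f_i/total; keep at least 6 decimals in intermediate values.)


Per-symbol terms -p_i * log2(p_i) with p_i = f_i/33:
  p = 7/33 = 0.212121: log2(p) = -2.237039, -p*log2(p) = 0.474523
  p = 15/33 = 0.454545: log2(p) = -1.137504, -p*log2(p) = 0.517047
  p = 11/33 = 0.333333: log2(p) = -1.584963, -p*log2(p) = 0.528321
H = 0.474523 + 0.517047 + 0.528321 = 1.519891

H = 1.5199 bits/symbol


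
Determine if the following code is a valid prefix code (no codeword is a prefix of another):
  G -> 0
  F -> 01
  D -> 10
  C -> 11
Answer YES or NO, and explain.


Checking each pair (does one codeword prefix another?):
  G='0' vs F='01': prefix -- VIOLATION

NO -- this is NOT a valid prefix code. G (0) is a prefix of F (01).


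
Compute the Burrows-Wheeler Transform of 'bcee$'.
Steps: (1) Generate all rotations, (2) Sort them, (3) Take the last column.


Rotations (sorted):
  0: $bcee -> last char: e
  1: bcee$ -> last char: $
  2: cee$b -> last char: b
  3: e$bce -> last char: e
  4: ee$bc -> last char: c


BWT = e$bec


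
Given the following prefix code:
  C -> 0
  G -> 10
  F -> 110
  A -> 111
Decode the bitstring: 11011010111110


Decoding step by step:
Bits 110 -> F
Bits 110 -> F
Bits 10 -> G
Bits 111 -> A
Bits 110 -> F


Decoded message: FFGAF


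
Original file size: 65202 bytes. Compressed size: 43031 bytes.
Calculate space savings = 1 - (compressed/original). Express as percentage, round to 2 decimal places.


ratio = compressed/original = 43031/65202 = 0.659964
savings = 1 - ratio = 1 - 0.659964 = 0.340036
as a percentage: 0.340036 * 100 = 34.0%

Space savings = 1 - 43031/65202 = 34.0%


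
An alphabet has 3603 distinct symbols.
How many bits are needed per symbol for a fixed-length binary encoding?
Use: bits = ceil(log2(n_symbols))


log2(3603) = 11.815
Bracket: 2^11 = 2048 < 3603 <= 2^12 = 4096
So ceil(log2(3603)) = 12

bits = ceil(log2(3603)) = ceil(11.815) = 12 bits


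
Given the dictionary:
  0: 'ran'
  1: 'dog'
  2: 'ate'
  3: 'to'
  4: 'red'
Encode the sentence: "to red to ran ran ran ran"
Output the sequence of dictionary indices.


Look up each word in the dictionary:
  'to' -> 3
  'red' -> 4
  'to' -> 3
  'ran' -> 0
  'ran' -> 0
  'ran' -> 0
  'ran' -> 0

Encoded: [3, 4, 3, 0, 0, 0, 0]


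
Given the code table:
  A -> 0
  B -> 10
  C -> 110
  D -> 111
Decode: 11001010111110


Decoding:
110 -> C
0 -> A
10 -> B
10 -> B
111 -> D
110 -> C


Result: CABBDC


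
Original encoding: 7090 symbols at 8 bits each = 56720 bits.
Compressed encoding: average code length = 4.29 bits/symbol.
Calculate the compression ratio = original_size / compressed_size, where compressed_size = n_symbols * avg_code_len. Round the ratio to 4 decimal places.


original_size = n_symbols * orig_bits = 7090 * 8 = 56720 bits
compressed_size = n_symbols * avg_code_len = 7090 * 4.29 = 30416.1 bits
ratio = original_size / compressed_size = 56720 / 30416.1 = 1.8648

Compression ratio = 1.8648


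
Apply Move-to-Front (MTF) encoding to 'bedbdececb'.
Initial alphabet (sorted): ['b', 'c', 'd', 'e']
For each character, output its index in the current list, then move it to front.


MTF encoding:
'b': index 0 in ['b', 'c', 'd', 'e'] -> ['b', 'c', 'd', 'e']
'e': index 3 in ['b', 'c', 'd', 'e'] -> ['e', 'b', 'c', 'd']
'd': index 3 in ['e', 'b', 'c', 'd'] -> ['d', 'e', 'b', 'c']
'b': index 2 in ['d', 'e', 'b', 'c'] -> ['b', 'd', 'e', 'c']
'd': index 1 in ['b', 'd', 'e', 'c'] -> ['d', 'b', 'e', 'c']
'e': index 2 in ['d', 'b', 'e', 'c'] -> ['e', 'd', 'b', 'c']
'c': index 3 in ['e', 'd', 'b', 'c'] -> ['c', 'e', 'd', 'b']
'e': index 1 in ['c', 'e', 'd', 'b'] -> ['e', 'c', 'd', 'b']
'c': index 1 in ['e', 'c', 'd', 'b'] -> ['c', 'e', 'd', 'b']
'b': index 3 in ['c', 'e', 'd', 'b'] -> ['b', 'c', 'e', 'd']


Output: [0, 3, 3, 2, 1, 2, 3, 1, 1, 3]


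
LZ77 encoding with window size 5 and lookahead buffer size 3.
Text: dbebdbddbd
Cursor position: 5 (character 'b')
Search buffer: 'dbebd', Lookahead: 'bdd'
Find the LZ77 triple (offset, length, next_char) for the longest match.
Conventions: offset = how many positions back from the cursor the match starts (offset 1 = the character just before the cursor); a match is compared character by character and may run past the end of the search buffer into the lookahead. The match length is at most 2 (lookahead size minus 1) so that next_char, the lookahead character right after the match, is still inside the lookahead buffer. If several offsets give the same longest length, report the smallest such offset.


Try each offset into the search buffer:
  offset=1 (pos 4, char 'd'): match length 0
  offset=2 (pos 3, char 'b'): match length 2
  offset=3 (pos 2, char 'e'): match length 0
  offset=4 (pos 1, char 'b'): match length 1
  offset=5 (pos 0, char 'd'): match length 0
Longest match has length 2 at offset 2.
next_char = character at position 5 + 2 = 7 -> 'd'

Best match: offset=2, length=2 (matching 'bd' starting at position 3)
LZ77 triple: (2, 2, 'd')


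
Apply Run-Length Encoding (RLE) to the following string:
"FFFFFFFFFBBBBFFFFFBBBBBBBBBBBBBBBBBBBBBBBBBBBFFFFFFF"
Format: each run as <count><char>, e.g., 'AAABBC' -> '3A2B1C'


Scanning runs left to right:
  i=0: run of 'F' x 9 -> '9F'
  i=9: run of 'B' x 4 -> '4B'
  i=13: run of 'F' x 5 -> '5F'
  i=18: run of 'B' x 27 -> '27B'
  i=45: run of 'F' x 7 -> '7F'

RLE = 9F4B5F27B7F


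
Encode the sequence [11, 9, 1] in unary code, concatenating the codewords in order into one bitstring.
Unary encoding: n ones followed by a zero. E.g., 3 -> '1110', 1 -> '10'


Encode each number as n ones followed by a terminating 0:
  11 -> 111111111110 (12 bits)
  9 -> 1111111110 (10 bits)
  1 -> 10 (2 bits)
Total length = 12 + 10 + 2 = 24 bits.

Unary([11, 9, 1]) = 111111111110111111111010 (24 bits)


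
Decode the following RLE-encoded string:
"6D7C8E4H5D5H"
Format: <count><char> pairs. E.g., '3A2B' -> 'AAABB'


Expanding each <count><char> pair:
  6D -> 'DDDDDD'
  7C -> 'CCCCCCC'
  8E -> 'EEEEEEEE'
  4H -> 'HHHH'
  5D -> 'DDDDD'
  5H -> 'HHHHH'

Decoded = DDDDDDCCCCCCCEEEEEEEEHHHHDDDDDHHHHH


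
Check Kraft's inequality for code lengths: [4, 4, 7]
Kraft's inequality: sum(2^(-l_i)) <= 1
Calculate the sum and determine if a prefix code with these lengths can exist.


Sum = 2^(-4) + 2^(-4) + 2^(-7)
    = 0.0625 + 0.0625 + 0.0078125
    = 17/128 = 0.1328125
Since 0.1328125 <= 1, Kraft's inequality IS satisfied.
A prefix code with these lengths CAN exist.

Kraft sum = 0.1328125. Satisfied.


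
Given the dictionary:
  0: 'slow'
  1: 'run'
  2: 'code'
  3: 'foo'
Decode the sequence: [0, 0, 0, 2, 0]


Look up each index in the dictionary:
  0 -> 'slow'
  0 -> 'slow'
  0 -> 'slow'
  2 -> 'code'
  0 -> 'slow'

Decoded: "slow slow slow code slow"


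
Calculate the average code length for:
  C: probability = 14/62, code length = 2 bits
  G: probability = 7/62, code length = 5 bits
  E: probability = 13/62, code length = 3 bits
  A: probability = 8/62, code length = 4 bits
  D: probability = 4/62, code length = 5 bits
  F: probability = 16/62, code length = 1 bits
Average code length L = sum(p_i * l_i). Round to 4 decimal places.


Weighted contributions p_i * l_i:
  C: (14/62) * 2 = 28/62
  G: (7/62) * 5 = 35/62
  E: (13/62) * 3 = 39/62
  A: (8/62) * 4 = 32/62
  D: (4/62) * 5 = 20/62
  F: (16/62) * 1 = 16/62
Sum = (28 + 35 + 39 + 32 + 20 + 16)/62 = 170/62

L = 170/62 = 2.7419 bits/symbol


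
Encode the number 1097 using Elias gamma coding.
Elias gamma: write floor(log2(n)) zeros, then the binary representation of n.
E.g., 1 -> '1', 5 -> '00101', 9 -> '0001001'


num_bits = floor(log2(1097)) + 1 = 11
leading_zeros = num_bits - 1 = 10
binary(1097) = 10001001001

Elias gamma(1097) = '0000000000' + '10001001001' = 000000000010001001001 (21 bits)


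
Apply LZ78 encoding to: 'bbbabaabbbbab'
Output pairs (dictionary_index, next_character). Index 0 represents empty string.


LZ78 encoding steps:
Dictionary: {0: ''}
Step 1: w='' (idx 0), next='b' -> output (0, 'b'), add 'b' as idx 1
Step 2: w='b' (idx 1), next='b' -> output (1, 'b'), add 'bb' as idx 2
Step 3: w='' (idx 0), next='a' -> output (0, 'a'), add 'a' as idx 3
Step 4: w='b' (idx 1), next='a' -> output (1, 'a'), add 'ba' as idx 4
Step 5: w='a' (idx 3), next='b' -> output (3, 'b'), add 'ab' as idx 5
Step 6: w='bb' (idx 2), next='b' -> output (2, 'b'), add 'bbb' as idx 6
Step 7: w='ab' (idx 5), end of input -> output (5, '')


Encoded: [(0, 'b'), (1, 'b'), (0, 'a'), (1, 'a'), (3, 'b'), (2, 'b'), (5, '')]


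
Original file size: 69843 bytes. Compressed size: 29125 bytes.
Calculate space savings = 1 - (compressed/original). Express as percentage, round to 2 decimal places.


ratio = compressed/original = 29125/69843 = 0.417007
savings = 1 - ratio = 1 - 0.417007 = 0.582993
as a percentage: 0.582993 * 100 = 58.3%

Space savings = 1 - 29125/69843 = 58.3%


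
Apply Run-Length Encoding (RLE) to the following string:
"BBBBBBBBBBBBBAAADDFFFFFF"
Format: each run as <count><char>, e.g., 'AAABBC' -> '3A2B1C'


Scanning runs left to right:
  i=0: run of 'B' x 13 -> '13B'
  i=13: run of 'A' x 3 -> '3A'
  i=16: run of 'D' x 2 -> '2D'
  i=18: run of 'F' x 6 -> '6F'

RLE = 13B3A2D6F


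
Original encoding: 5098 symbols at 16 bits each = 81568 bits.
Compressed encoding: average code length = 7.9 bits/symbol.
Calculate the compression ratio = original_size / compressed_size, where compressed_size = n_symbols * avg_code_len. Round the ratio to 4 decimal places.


original_size = n_symbols * orig_bits = 5098 * 16 = 81568 bits
compressed_size = n_symbols * avg_code_len = 5098 * 7.9 = 40274.2 bits
ratio = original_size / compressed_size = 81568 / 40274.2 = 2.0253

Compression ratio = 2.0253


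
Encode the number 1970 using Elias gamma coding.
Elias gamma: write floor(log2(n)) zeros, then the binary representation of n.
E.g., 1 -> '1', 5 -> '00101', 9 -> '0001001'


num_bits = floor(log2(1970)) + 1 = 11
leading_zeros = num_bits - 1 = 10
binary(1970) = 11110110010

Elias gamma(1970) = '0000000000' + '11110110010' = 000000000011110110010 (21 bits)


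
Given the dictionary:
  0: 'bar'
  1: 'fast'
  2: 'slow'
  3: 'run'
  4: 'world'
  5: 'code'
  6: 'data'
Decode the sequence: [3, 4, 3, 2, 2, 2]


Look up each index in the dictionary:
  3 -> 'run'
  4 -> 'world'
  3 -> 'run'
  2 -> 'slow'
  2 -> 'slow'
  2 -> 'slow'

Decoded: "run world run slow slow slow"


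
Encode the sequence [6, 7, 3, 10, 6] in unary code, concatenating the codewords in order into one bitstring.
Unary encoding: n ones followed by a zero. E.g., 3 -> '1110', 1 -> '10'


Encode each number as n ones followed by a terminating 0:
  6 -> 1111110 (7 bits)
  7 -> 11111110 (8 bits)
  3 -> 1110 (4 bits)
  10 -> 11111111110 (11 bits)
  6 -> 1111110 (7 bits)
Total length = 7 + 8 + 4 + 11 + 7 = 37 bits.

Unary([6, 7, 3, 10, 6]) = 1111110111111101110111111111101111110 (37 bits)


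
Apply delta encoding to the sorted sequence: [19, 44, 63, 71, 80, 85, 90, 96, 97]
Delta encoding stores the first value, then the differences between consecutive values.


First value: 19
Deltas:
  44 - 19 = 25
  63 - 44 = 19
  71 - 63 = 8
  80 - 71 = 9
  85 - 80 = 5
  90 - 85 = 5
  96 - 90 = 6
  97 - 96 = 1


Delta encoded: [19, 25, 19, 8, 9, 5, 5, 6, 1]


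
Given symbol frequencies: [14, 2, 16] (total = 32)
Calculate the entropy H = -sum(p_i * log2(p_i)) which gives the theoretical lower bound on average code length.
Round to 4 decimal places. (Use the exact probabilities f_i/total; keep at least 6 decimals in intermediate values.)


Per-symbol terms -p_i * log2(p_i) with p_i = f_i/32:
  p = 14/32 = 0.437500: log2(p) = -1.192645, -p*log2(p) = 0.521782
  p = 2/32 = 0.062500: log2(p) = -4.000000, -p*log2(p) = 0.250000
  p = 16/32 = 0.500000: log2(p) = -1.000000, -p*log2(p) = 0.500000
H = 0.521782 + 0.250000 + 0.500000 = 1.271782

H = 1.2718 bits/symbol


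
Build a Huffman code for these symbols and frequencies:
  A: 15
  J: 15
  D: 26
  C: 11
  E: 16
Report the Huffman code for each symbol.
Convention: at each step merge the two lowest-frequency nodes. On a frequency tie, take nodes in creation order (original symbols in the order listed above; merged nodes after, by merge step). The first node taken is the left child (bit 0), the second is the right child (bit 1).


Huffman tree construction:
Step 1: Merge C(11) + A(15) = 26
Step 2: Merge J(15) + E(16) = 31
Step 3: Merge D(26) + (C+A)(26) = 52
Step 4: Merge (J+E)(31) + (D+(C+A))(52) = 83
Read each symbol's code off the tree from the root (left child = 0, right child = 1).

Codes:
  A: 111 (length 3)
  J: 00 (length 2)
  D: 10 (length 2)
  C: 110 (length 3)
  E: 01 (length 2)
Average code length: 192/83 = 2.3133 bits/symbol


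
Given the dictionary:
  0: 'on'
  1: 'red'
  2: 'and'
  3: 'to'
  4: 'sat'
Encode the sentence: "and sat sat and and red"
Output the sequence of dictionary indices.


Look up each word in the dictionary:
  'and' -> 2
  'sat' -> 4
  'sat' -> 4
  'and' -> 2
  'and' -> 2
  'red' -> 1

Encoded: [2, 4, 4, 2, 2, 1]


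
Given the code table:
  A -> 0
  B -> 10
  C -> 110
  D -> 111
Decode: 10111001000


Decoding:
10 -> B
111 -> D
0 -> A
0 -> A
10 -> B
0 -> A
0 -> A


Result: BDAABAA


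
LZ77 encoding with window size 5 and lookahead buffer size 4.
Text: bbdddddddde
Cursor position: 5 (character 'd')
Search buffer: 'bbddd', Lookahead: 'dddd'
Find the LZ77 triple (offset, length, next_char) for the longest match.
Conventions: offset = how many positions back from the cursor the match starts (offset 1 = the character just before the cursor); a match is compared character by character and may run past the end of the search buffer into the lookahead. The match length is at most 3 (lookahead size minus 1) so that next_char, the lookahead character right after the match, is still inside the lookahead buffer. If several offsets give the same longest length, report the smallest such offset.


Try each offset into the search buffer:
  offset=1 (pos 4, char 'd'): match length 3
  offset=2 (pos 3, char 'd'): match length 3
  offset=3 (pos 2, char 'd'): match length 3
  offset=4 (pos 1, char 'b'): match length 0
  offset=5 (pos 0, char 'b'): match length 0
Longest match has length 3, found at offsets 1, 2, 3; take the smallest, offset 1.
next_char = character at position 5 + 3 = 8 -> 'd'

Best match: offset=1, length=3 (matching 'ddd' starting at position 4)
LZ77 triple: (1, 3, 'd')


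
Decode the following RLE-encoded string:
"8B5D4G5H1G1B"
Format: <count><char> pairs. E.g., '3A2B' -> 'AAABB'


Expanding each <count><char> pair:
  8B -> 'BBBBBBBB'
  5D -> 'DDDDD'
  4G -> 'GGGG'
  5H -> 'HHHHH'
  1G -> 'G'
  1B -> 'B'

Decoded = BBBBBBBBDDDDDGGGGHHHHHGB


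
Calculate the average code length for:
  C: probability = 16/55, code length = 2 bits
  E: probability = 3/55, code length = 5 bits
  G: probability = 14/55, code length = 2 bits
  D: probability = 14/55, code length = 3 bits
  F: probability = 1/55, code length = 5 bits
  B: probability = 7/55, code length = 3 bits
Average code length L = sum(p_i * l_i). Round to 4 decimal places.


Weighted contributions p_i * l_i:
  C: (16/55) * 2 = 32/55
  E: (3/55) * 5 = 15/55
  G: (14/55) * 2 = 28/55
  D: (14/55) * 3 = 42/55
  F: (1/55) * 5 = 5/55
  B: (7/55) * 3 = 21/55
Sum = (32 + 15 + 28 + 42 + 5 + 21)/55 = 143/55

L = 143/55 = 2.6000 bits/symbol


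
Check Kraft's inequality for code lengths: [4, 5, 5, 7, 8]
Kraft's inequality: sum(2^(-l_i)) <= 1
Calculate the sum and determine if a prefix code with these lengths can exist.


Sum = 2^(-4) + 2^(-5) + 2^(-5) + 2^(-7) + 2^(-8)
    = 0.0625 + 0.03125 + 0.03125 + 0.0078125 + 0.00390625
    = 35/256 = 0.13671875
Since 0.13671875 <= 1, Kraft's inequality IS satisfied.
A prefix code with these lengths CAN exist.

Kraft sum = 0.13671875. Satisfied.


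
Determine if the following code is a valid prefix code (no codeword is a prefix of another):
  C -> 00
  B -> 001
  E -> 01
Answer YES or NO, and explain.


Checking each pair (does one codeword prefix another?):
  C='00' vs B='001': prefix -- VIOLATION

NO -- this is NOT a valid prefix code. C (00) is a prefix of B (001).


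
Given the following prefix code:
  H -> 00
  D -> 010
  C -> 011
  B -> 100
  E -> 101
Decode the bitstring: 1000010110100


Decoding step by step:
Bits 100 -> B
Bits 00 -> H
Bits 101 -> E
Bits 101 -> E
Bits 00 -> H


Decoded message: BHEEH


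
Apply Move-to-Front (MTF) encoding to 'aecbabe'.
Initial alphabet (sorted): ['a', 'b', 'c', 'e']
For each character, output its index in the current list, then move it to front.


MTF encoding:
'a': index 0 in ['a', 'b', 'c', 'e'] -> ['a', 'b', 'c', 'e']
'e': index 3 in ['a', 'b', 'c', 'e'] -> ['e', 'a', 'b', 'c']
'c': index 3 in ['e', 'a', 'b', 'c'] -> ['c', 'e', 'a', 'b']
'b': index 3 in ['c', 'e', 'a', 'b'] -> ['b', 'c', 'e', 'a']
'a': index 3 in ['b', 'c', 'e', 'a'] -> ['a', 'b', 'c', 'e']
'b': index 1 in ['a', 'b', 'c', 'e'] -> ['b', 'a', 'c', 'e']
'e': index 3 in ['b', 'a', 'c', 'e'] -> ['e', 'b', 'a', 'c']


Output: [0, 3, 3, 3, 3, 1, 3]


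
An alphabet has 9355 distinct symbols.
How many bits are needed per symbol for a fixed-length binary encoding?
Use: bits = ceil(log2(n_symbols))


log2(9355) = 13.1915
Bracket: 2^13 = 8192 < 9355 <= 2^14 = 16384
So ceil(log2(9355)) = 14

bits = ceil(log2(9355)) = ceil(13.1915) = 14 bits


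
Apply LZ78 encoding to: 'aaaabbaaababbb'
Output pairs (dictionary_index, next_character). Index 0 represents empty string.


LZ78 encoding steps:
Dictionary: {0: ''}
Step 1: w='' (idx 0), next='a' -> output (0, 'a'), add 'a' as idx 1
Step 2: w='a' (idx 1), next='a' -> output (1, 'a'), add 'aa' as idx 2
Step 3: w='a' (idx 1), next='b' -> output (1, 'b'), add 'ab' as idx 3
Step 4: w='' (idx 0), next='b' -> output (0, 'b'), add 'b' as idx 4
Step 5: w='aa' (idx 2), next='a' -> output (2, 'a'), add 'aaa' as idx 5
Step 6: w='b' (idx 4), next='a' -> output (4, 'a'), add 'ba' as idx 6
Step 7: w='b' (idx 4), next='b' -> output (4, 'b'), add 'bb' as idx 7
Step 8: w='b' (idx 4), end of input -> output (4, '')


Encoded: [(0, 'a'), (1, 'a'), (1, 'b'), (0, 'b'), (2, 'a'), (4, 'a'), (4, 'b'), (4, '')]


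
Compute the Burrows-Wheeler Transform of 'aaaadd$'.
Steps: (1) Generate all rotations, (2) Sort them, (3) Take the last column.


Rotations (sorted):
  0: $aaaadd -> last char: d
  1: aaaadd$ -> last char: $
  2: aaadd$a -> last char: a
  3: aadd$aa -> last char: a
  4: add$aaa -> last char: a
  5: d$aaaad -> last char: d
  6: dd$aaaa -> last char: a


BWT = d$aaada


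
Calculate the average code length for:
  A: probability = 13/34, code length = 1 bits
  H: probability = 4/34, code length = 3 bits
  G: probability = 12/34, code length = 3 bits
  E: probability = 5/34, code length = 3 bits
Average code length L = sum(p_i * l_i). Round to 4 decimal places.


Weighted contributions p_i * l_i:
  A: (13/34) * 1 = 13/34
  H: (4/34) * 3 = 12/34
  G: (12/34) * 3 = 36/34
  E: (5/34) * 3 = 15/34
Sum = (13 + 12 + 36 + 15)/34 = 76/34

L = 76/34 = 2.2353 bits/symbol


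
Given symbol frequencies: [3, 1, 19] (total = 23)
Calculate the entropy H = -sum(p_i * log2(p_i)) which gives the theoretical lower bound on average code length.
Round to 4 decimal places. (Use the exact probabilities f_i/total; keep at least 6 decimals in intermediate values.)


Per-symbol terms -p_i * log2(p_i) with p_i = f_i/23:
  p = 3/23 = 0.130435: log2(p) = -2.938599, -p*log2(p) = 0.383296
  p = 1/23 = 0.043478: log2(p) = -4.523562, -p*log2(p) = 0.196677
  p = 19/23 = 0.826087: log2(p) = -0.275634, -p*log2(p) = 0.227698
H = 0.383296 + 0.196677 + 0.227698 = 0.807671

H = 0.8077 bits/symbol
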